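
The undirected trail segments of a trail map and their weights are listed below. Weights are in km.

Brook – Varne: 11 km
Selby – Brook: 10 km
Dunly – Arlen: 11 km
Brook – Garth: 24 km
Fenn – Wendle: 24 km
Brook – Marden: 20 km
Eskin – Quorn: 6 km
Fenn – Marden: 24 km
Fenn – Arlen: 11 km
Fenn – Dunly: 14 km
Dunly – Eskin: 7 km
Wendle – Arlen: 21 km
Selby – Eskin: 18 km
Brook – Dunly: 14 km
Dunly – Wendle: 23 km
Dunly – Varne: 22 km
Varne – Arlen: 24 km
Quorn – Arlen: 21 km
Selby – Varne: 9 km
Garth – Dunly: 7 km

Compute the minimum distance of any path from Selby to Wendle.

47 km

Enumerating some paths:
Selby → Brook → Dunly → Wendle: 10+14+23 = 47
Selby → Eskin → Dunly → Wendle: 18+7+23 = 48
Cheapest is Selby → Brook → Dunly → Wendle at 47 km.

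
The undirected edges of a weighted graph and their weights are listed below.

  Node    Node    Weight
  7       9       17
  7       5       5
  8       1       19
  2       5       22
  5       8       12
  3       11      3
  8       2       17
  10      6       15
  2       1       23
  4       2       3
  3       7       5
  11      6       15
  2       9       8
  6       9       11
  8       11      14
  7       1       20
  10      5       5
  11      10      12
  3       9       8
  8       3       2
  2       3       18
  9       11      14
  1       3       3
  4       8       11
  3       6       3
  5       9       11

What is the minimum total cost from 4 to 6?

16

Compare a few routes:
4 - 2 - 9 - 3 - 6: 3+8+8+3 = 22
4 - 8 - 3 - 6: 11+2+3 = 16
Cheapest is 4 - 8 - 3 - 6 at 16.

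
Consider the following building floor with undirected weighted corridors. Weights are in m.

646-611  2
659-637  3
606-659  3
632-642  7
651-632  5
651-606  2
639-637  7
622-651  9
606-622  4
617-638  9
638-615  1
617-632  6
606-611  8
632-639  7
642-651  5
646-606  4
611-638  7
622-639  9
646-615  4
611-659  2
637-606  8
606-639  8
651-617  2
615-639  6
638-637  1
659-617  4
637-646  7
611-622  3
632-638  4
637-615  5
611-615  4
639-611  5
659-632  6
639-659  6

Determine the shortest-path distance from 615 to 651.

10 m

Candidate routes:
615–638–632–651: 1+4+5 = 10
615–638–637–659–617–651: 1+1+3+4+2 = 11
The minimum is 10 m via 615–638–632–651.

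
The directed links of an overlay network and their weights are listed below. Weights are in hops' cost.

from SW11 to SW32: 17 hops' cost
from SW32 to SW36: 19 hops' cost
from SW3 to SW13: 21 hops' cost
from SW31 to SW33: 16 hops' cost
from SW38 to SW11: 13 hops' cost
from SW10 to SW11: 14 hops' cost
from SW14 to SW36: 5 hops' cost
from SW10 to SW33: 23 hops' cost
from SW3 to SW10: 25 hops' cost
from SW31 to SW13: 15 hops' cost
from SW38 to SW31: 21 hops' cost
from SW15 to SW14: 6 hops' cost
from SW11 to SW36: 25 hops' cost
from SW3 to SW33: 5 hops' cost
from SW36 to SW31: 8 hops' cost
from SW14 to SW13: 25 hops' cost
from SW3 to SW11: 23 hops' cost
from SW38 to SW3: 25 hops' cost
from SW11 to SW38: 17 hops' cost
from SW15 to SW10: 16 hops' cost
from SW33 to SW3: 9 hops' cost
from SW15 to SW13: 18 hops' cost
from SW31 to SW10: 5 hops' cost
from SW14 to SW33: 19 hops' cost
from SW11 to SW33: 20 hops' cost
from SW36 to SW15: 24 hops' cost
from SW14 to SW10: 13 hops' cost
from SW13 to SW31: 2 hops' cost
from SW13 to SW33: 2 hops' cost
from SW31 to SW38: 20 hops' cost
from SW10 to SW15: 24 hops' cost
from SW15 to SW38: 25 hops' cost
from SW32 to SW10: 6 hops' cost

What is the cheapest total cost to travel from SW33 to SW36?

57 hops' cost

Running Dijkstra from SW33:
SW33: 0
SW3: 9  (via SW33)
SW13: 30  (via SW3)
SW31: 32  (via SW13)
SW11: 32  (via SW3)
SW10: 34  (via SW3)
SW32: 49  (via SW11)
SW38: 49  (via SW11)
SW36: 57  (via SW11)
Shortest route: SW33–SW3–SW11–SW36 = 57 hops' cost.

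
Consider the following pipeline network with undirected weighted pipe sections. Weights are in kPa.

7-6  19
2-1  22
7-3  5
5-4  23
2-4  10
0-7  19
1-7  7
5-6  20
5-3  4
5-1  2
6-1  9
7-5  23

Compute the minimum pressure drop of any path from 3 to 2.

Candidate routes:
3 - 7 - 1 - 2: 5+7+22 = 34
3 - 7 - 1 - 5 - 4 - 2: 5+7+2+23+10 = 47
3 - 5 - 4 - 2: 4+23+10 = 37
3 - 5 - 1 - 2: 4+2+22 = 28
The minimum is 28 kPa via 3 - 5 - 1 - 2.

28 kPa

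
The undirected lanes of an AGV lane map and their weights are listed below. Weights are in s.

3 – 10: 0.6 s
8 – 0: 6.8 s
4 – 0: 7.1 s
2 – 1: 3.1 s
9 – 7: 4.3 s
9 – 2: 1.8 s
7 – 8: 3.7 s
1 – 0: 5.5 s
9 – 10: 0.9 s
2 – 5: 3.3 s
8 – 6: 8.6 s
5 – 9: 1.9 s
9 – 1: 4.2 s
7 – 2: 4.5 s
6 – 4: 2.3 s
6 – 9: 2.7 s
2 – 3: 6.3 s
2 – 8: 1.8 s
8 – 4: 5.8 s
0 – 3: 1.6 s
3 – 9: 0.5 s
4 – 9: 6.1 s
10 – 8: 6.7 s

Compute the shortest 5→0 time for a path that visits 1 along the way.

11.6 s

Shortest 5→1: 5 → 9 → 1 = 6.1
Best 1 to 0: 1 → 0 costing 5.5
Total via 1: 6.1 + 5.5 = 11.6 s.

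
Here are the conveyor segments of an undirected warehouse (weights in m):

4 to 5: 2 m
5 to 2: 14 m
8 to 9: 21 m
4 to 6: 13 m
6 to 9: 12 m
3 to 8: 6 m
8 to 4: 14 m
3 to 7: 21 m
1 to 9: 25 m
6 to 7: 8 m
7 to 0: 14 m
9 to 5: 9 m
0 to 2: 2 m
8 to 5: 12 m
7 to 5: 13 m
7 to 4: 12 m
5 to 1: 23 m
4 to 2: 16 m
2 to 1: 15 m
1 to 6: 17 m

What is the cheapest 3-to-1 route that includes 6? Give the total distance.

Shortest 3→6: 3 → 7 → 6 = 29
Best 6 to 1: 6 → 1 costing 17
Total via 6: 29 + 17 = 46 m.

46 m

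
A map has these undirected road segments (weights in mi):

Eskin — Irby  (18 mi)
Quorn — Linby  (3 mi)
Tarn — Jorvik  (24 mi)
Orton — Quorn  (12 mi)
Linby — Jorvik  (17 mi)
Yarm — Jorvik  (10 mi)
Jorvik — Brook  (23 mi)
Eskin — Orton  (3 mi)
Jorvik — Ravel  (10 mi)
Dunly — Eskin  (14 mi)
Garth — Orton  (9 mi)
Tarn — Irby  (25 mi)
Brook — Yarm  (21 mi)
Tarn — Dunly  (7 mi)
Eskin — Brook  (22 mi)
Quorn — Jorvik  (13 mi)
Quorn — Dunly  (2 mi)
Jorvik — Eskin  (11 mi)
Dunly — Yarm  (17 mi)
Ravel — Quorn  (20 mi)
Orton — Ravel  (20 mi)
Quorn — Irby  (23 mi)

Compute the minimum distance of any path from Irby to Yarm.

39 mi

Enumerating some paths:
Irby - Eskin - Jorvik - Yarm: 18+11+10 = 39
Irby - Quorn - Dunly - Yarm: 23+2+17 = 42
The minimum is 39 mi via Irby - Eskin - Jorvik - Yarm.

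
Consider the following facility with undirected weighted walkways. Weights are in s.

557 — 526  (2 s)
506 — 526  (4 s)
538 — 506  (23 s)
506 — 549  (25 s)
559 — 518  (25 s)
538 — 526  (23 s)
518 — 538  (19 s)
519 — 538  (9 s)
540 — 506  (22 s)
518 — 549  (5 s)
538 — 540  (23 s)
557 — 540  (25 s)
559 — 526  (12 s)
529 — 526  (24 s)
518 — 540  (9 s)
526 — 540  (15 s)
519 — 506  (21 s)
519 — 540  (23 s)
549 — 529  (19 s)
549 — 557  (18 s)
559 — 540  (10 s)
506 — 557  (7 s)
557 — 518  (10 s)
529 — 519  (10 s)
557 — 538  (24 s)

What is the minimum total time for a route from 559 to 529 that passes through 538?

Best 559 to 538: 559 → 540 → 538 costing 33
Shortest 538→529: 538 → 519 → 529 = 19
Total via 538: 33 + 19 = 52 s.

52 s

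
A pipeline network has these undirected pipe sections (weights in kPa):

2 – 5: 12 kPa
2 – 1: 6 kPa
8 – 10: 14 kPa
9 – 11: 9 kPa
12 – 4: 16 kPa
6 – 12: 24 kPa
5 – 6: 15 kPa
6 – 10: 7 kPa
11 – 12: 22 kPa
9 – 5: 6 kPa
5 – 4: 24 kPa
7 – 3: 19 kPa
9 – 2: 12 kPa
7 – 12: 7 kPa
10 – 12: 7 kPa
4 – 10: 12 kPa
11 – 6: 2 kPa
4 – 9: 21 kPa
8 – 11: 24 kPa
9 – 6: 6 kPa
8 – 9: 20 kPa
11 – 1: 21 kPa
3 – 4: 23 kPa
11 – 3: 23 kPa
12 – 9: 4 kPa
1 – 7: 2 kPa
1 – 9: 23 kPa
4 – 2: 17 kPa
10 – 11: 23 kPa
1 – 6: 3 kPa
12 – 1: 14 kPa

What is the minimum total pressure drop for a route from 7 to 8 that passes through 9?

Shortest 7→9: 7–1–6–9 = 11
Best 9 to 8: 9–8 costing 20
Total via 9: 11 + 20 = 31 kPa.

31 kPa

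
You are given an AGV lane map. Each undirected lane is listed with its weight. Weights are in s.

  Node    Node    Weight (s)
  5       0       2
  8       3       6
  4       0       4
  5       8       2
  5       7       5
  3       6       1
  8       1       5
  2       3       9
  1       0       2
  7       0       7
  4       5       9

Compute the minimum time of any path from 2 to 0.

19 s

Candidate routes:
2 → 3 → 8 → 1 → 0: 9+6+5+2 = 22
2 → 3 → 8 → 5 → 0: 9+6+2+2 = 19
Cheapest is 2 → 3 → 8 → 5 → 0 at 19 s.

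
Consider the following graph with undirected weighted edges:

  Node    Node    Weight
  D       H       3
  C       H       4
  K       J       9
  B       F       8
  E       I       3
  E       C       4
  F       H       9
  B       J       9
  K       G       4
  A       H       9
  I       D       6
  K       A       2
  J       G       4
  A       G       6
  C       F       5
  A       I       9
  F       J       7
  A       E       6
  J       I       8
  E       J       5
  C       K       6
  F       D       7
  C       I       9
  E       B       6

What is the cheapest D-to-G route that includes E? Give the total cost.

Best D to E: D → I → E costing 9
Shortest E→G: E → J → G = 9
Total via E: 9 + 9 = 18.

18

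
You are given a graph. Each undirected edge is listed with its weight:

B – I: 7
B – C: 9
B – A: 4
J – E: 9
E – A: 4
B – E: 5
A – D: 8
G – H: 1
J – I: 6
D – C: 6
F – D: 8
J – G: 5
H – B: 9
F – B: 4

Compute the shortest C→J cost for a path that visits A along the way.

26

Best C to A: C → B → A costing 13
Shortest A→J: A → E → J = 13
Total via A: 13 + 13 = 26.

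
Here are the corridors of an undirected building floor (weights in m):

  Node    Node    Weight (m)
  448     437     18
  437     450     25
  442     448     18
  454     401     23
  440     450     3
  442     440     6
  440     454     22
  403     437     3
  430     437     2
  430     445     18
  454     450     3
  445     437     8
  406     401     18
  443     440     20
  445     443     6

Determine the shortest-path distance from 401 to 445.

55 m

Compare a few routes:
401 → 454 → 450 → 437 → 445: 23+3+25+8 = 59
401 → 454 → 450 → 440 → 443 → 445: 23+3+3+20+6 = 55
401 → 454 → 440 → 443 → 445: 23+22+20+6 = 71
The minimum is 55 m via 401 → 454 → 450 → 440 → 443 → 445.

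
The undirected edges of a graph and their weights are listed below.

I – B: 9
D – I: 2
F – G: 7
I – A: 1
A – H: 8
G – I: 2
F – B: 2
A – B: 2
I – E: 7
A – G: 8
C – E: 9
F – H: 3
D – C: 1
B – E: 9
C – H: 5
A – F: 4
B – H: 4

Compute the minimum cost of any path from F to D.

Candidate routes:
F → G → I → D: 7+2+2 = 11
F → A → I → D: 4+1+2 = 7
F → H → C → D: 3+5+1 = 9
The minimum is 7 via F → A → I → D.

7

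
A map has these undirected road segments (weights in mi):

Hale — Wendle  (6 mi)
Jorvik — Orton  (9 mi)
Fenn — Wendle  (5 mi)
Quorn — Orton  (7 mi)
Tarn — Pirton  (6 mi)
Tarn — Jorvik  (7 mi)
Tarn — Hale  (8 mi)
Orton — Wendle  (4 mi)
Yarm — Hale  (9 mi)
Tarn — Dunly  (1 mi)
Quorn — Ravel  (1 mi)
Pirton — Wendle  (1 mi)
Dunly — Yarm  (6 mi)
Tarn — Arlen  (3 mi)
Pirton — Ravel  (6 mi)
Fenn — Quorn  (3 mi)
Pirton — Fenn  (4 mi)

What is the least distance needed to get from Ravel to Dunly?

Running Dijkstra from Ravel:
Ravel: 0
Quorn: 1  (via Ravel)
Fenn: 4  (via Quorn)
Pirton: 6  (via Ravel)
Wendle: 7  (via Pirton)
Orton: 8  (via Quorn)
Tarn: 12  (via Pirton)
Dunly: 13  (via Tarn)
Shortest route: Ravel–Pirton–Tarn–Dunly = 13 mi.

13 mi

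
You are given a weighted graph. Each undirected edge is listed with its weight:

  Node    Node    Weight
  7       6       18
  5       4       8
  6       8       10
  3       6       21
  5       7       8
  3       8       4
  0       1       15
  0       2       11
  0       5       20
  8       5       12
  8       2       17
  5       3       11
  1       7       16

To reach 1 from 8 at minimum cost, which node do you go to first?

5

Enumerating some paths:
8 - 3 - 5 - 7 - 1: 4+11+8+16 = 39
8 - 5 - 7 - 1: 12+8+16 = 36
Cheapest is 8 - 5 - 7 - 1 at 36.
So from 8 the first move is to 5.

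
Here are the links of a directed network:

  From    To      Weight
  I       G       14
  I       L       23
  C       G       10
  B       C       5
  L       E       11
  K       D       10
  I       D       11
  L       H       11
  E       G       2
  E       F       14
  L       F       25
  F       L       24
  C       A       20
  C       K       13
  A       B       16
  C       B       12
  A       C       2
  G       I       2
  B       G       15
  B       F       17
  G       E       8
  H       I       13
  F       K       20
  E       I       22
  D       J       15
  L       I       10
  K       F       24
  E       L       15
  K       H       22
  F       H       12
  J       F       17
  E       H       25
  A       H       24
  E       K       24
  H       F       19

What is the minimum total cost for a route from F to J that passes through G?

65

Best F to G: F → L → E → G costing 37
Best G to J: G → I → D → J costing 28
Total via G: 37 + 28 = 65.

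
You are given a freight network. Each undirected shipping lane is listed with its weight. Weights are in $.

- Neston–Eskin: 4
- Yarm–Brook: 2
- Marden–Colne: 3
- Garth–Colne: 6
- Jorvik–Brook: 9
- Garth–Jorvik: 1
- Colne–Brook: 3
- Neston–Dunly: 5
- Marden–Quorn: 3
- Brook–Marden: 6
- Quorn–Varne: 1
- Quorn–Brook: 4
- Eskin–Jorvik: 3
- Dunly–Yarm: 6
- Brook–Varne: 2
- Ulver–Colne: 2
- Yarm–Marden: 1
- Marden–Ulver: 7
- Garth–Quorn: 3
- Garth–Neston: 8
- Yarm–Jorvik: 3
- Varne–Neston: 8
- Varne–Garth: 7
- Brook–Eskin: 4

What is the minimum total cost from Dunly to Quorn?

Settle nodes by increasing distance from Dunly:
Dunly: 0
Neston: 5  (via Dunly)
Yarm: 6  (via Dunly)
Marden: 7  (via Yarm)
Brook: 8  (via Yarm)
Eskin: 9  (via Neston)
Jorvik: 9  (via Yarm)
Varne: 10  (via Brook)
Garth: 10  (via Jorvik)
Quorn: 10  (via Marden)
Shortest route: Dunly–Yarm–Marden–Quorn = $10.

$10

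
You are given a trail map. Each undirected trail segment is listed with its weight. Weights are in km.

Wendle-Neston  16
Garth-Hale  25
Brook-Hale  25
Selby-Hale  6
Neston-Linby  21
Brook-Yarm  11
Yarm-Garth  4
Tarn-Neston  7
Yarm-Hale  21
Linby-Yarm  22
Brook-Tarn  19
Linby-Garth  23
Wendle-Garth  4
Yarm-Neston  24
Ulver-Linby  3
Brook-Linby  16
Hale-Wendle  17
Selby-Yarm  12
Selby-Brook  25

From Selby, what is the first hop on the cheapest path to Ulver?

Candidate routes:
Selby → Yarm → Linby → Ulver: 12+22+3 = 37
Selby → Yarm → Garth → Linby → Ulver: 12+4+23+3 = 42
Cheapest is Selby → Yarm → Linby → Ulver at 37 km.
So from Selby the first move is to Yarm.

Yarm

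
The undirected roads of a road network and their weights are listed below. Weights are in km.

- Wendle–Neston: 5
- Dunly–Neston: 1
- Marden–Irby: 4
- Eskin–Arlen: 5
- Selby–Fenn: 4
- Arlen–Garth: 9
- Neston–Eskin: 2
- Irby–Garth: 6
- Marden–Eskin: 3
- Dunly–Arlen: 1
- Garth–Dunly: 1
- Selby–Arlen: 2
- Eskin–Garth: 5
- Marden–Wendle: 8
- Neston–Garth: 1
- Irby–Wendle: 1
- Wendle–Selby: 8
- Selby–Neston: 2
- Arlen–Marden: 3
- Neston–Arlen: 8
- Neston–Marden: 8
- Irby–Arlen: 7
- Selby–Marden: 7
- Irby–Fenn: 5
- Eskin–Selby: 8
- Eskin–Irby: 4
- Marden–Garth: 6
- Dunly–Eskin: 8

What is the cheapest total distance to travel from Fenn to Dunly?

Compare a few routes:
Fenn - Irby - Garth - Dunly: 5+6+1 = 12
Fenn - Irby - Wendle - Neston - Dunly: 5+1+5+1 = 12
Fenn - Selby - Neston - Dunly: 4+2+1 = 7
Fenn - Selby - Neston - Garth - Dunly: 4+2+1+1 = 8
Cheapest is Fenn - Selby - Neston - Dunly at 7 km.

7 km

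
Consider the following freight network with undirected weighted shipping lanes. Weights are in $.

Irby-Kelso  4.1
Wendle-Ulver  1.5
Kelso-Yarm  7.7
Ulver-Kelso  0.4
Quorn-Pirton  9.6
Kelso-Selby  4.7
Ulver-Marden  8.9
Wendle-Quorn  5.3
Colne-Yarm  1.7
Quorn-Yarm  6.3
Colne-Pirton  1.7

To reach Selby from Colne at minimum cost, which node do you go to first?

Candidate routes:
Colne - Yarm - Kelso - Selby: 1.7+7.7+4.7 = 14.1
Colne - Yarm - Quorn - Wendle - Ulver - Kelso - Selby: 1.7+6.3+5.3+1.5+0.4+4.7 = 19.9
The minimum is $14.1 via Colne - Yarm - Kelso - Selby.
So from Colne the first move is to Yarm.

Yarm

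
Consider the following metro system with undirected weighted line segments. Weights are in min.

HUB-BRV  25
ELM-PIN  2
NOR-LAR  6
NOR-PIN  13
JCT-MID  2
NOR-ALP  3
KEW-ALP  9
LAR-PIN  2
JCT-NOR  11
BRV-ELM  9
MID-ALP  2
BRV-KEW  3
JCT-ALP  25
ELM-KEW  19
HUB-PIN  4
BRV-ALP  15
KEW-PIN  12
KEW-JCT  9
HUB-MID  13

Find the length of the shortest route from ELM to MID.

15 min

Shortest distances from ELM:
ELM: 0
PIN: 2  (via ELM)
LAR: 4  (via PIN)
HUB: 6  (via PIN)
BRV: 9  (via ELM)
NOR: 10  (via LAR)
KEW: 12  (via BRV)
ALP: 13  (via NOR)
MID: 15  (via ALP)
Shortest route: ELM → PIN → LAR → NOR → ALP → MID = 15 min.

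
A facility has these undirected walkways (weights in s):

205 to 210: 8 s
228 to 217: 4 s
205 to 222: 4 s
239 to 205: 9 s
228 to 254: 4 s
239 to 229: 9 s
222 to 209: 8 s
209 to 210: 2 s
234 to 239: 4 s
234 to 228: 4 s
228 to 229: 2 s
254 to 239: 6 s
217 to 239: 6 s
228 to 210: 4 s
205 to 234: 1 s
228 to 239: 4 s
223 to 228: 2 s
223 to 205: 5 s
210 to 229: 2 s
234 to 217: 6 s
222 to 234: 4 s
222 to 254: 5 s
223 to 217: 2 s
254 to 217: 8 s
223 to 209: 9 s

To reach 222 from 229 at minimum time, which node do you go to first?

Candidate routes:
229 → 228 → 234 → 205 → 222: 2+4+1+4 = 11
229 → 228 → 254 → 222: 2+4+5 = 11
229 → 210 → 209 → 222: 2+2+8 = 12
229 → 228 → 234 → 222: 2+4+4 = 10
The minimum is 10 s via 229 → 228 → 234 → 222.
So from 229 the first move is to 228.

228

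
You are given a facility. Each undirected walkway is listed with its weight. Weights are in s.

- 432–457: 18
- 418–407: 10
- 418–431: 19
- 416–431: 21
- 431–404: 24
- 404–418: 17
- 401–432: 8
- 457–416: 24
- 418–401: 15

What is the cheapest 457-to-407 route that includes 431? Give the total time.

74 s

Shortest 457→431: 457–416–431 = 45
Shortest 431→407: 431–418–407 = 29
Total via 431: 45 + 29 = 74 s.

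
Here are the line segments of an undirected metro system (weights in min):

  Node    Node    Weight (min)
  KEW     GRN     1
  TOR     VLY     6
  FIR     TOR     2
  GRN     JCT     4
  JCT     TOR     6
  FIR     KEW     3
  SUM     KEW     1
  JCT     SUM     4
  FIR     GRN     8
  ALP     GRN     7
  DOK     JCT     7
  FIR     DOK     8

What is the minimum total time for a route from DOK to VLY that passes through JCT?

19 min

Shortest DOK→JCT: DOK–JCT = 7
Shortest JCT→VLY: JCT–TOR–VLY = 12
Total via JCT: 7 + 12 = 19 min.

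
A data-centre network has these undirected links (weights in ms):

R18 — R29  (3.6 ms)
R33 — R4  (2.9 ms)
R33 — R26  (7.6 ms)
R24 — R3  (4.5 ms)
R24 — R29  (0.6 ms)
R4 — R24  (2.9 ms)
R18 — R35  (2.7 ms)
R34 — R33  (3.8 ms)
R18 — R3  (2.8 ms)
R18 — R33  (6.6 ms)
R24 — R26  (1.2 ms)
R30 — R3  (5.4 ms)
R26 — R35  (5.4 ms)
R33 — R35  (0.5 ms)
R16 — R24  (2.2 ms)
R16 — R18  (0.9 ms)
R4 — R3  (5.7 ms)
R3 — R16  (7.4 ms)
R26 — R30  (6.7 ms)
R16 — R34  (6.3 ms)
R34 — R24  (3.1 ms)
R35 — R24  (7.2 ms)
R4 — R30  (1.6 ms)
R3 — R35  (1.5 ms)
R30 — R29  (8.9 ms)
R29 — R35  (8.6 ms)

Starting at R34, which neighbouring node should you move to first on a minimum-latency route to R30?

Compare a few routes:
R34 → R33 → R4 → R30: 3.8+2.9+1.6 = 8.3
R34 → R24 → R26 → R30: 3.1+1.2+6.7 = 11
R34 → R24 → R4 → R30: 3.1+2.9+1.6 = 7.6
The minimum is 7.6 ms via R34 → R24 → R4 → R30.
So from R34 the first move is to R24.

R24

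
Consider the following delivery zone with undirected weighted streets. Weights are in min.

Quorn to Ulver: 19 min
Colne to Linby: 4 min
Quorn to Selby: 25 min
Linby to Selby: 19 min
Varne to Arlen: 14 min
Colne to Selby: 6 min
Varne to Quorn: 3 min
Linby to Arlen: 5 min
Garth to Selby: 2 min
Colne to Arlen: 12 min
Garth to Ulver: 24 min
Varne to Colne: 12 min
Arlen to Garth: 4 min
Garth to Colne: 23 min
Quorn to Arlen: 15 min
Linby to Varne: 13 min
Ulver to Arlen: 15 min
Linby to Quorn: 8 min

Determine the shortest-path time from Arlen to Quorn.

13 min

Candidate routes:
Arlen → Quorn: 15 = 15
Arlen → Varne → Quorn: 14+3 = 17
Arlen → Linby → Varne → Quorn: 5+13+3 = 21
Arlen → Linby → Quorn: 5+8 = 13
Cheapest is Arlen → Linby → Quorn at 13 min.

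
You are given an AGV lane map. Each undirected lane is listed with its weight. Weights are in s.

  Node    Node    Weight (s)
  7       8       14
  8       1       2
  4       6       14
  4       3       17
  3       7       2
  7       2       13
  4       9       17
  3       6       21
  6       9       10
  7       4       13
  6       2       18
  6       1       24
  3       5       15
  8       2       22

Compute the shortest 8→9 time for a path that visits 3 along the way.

47 s

Shortest 8→3: 8–7–3 = 16
Best 3 to 9: 3–6–9 costing 31
Total via 3: 16 + 31 = 47 s.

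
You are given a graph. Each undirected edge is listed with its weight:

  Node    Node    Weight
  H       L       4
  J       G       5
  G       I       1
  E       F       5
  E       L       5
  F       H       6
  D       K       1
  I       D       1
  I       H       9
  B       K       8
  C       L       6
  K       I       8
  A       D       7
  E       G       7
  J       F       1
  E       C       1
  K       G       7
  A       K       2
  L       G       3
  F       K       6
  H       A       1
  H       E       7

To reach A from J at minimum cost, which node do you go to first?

F

Enumerating some paths:
J–F–H–A: 1+6+1 = 8
J–G–I–D–K–A: 5+1+1+1+2 = 10
J–F–K–A: 1+6+2 = 9
The minimum is 8 via J–F–H–A.
So from J the first move is to F.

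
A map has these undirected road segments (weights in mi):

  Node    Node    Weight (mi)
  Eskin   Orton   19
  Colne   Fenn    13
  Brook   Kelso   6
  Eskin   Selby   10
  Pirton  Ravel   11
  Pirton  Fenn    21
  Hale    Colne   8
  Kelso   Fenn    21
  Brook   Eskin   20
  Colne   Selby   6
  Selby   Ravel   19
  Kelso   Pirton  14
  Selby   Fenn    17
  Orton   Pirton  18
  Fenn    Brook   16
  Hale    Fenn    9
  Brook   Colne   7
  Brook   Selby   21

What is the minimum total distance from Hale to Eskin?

Compare a few routes:
Hale - Colne - Selby - Eskin: 8+6+10 = 24
Hale - Colne - Brook - Eskin: 8+7+20 = 35
The minimum is 24 mi via Hale - Colne - Selby - Eskin.

24 mi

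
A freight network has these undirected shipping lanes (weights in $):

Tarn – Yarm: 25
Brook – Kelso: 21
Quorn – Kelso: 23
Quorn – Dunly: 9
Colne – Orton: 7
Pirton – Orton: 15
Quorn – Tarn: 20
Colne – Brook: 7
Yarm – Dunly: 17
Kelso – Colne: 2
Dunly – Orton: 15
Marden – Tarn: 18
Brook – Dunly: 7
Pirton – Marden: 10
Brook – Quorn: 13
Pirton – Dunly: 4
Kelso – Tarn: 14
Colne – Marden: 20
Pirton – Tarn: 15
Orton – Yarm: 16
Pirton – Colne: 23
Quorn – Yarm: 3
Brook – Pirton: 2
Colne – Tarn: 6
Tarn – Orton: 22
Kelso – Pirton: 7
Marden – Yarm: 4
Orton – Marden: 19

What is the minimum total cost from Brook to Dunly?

$6

Shortest distances from Brook:
Brook: 0
Pirton: 2  (via Brook)
Dunly: 6  (via Pirton)
Shortest route: Brook–Pirton–Dunly = $6.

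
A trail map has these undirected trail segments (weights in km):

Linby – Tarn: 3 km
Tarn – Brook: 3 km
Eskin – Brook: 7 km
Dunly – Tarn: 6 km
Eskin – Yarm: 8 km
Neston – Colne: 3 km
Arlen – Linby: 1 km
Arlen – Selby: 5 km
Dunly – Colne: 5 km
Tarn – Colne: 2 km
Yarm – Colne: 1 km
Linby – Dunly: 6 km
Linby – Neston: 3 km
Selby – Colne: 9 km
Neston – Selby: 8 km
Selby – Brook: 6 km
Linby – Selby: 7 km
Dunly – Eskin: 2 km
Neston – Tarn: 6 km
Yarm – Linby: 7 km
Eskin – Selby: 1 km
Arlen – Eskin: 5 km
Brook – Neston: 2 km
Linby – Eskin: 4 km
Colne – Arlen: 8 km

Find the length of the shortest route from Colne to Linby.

Running Dijkstra from Colne:
Colne: 0
Yarm: 1  (via Colne)
Tarn: 2  (via Colne)
Neston: 3  (via Colne)
Linby: 5  (via Tarn)
Shortest route: Colne–Tarn–Linby = 5 km.

5 km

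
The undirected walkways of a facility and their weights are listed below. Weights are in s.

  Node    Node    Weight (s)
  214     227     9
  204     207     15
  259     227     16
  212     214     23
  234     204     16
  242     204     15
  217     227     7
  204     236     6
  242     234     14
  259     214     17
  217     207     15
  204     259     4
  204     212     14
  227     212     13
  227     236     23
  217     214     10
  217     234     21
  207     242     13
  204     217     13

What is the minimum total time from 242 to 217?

28 s

Shortest distances from 242:
242: 0
207: 13  (via 242)
234: 14  (via 242)
204: 15  (via 242)
259: 19  (via 204)
236: 21  (via 204)
217: 28  (via 207)
Shortest route: 242–207–217 = 28 s.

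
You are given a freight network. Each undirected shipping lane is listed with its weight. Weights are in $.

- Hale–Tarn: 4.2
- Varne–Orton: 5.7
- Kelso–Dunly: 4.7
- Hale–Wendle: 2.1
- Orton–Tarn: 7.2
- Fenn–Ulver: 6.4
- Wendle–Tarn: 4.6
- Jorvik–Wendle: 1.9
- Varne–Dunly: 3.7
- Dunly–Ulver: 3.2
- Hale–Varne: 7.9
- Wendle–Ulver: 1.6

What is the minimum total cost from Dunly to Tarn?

Compare a few routes:
Dunly–Varne–Hale–Tarn: 3.7+7.9+4.2 = 15.8
Dunly–Ulver–Wendle–Tarn: 3.2+1.6+4.6 = 9.4
Dunly–Varne–Orton–Tarn: 3.7+5.7+7.2 = 16.6
Dunly–Ulver–Wendle–Hale–Tarn: 3.2+1.6+2.1+4.2 = 11.1
Cheapest is Dunly–Ulver–Wendle–Tarn at $9.4.

$9.4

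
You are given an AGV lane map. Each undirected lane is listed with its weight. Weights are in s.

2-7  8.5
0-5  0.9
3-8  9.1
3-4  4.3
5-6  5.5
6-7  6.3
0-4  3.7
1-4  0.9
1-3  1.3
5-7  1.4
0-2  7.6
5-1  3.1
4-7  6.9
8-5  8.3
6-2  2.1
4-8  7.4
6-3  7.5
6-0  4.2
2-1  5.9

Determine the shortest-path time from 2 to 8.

Running Dijkstra from 2:
2: 0
6: 2.1  (via 2)
1: 5.9  (via 2)
0: 6.3  (via 6)
4: 6.8  (via 1)
3: 7.2  (via 1)
5: 7.2  (via 0)
7: 8.4  (via 6)
8: 14.2  (via 4)
Shortest route: 2 → 1 → 4 → 8 = 14.2 s.

14.2 s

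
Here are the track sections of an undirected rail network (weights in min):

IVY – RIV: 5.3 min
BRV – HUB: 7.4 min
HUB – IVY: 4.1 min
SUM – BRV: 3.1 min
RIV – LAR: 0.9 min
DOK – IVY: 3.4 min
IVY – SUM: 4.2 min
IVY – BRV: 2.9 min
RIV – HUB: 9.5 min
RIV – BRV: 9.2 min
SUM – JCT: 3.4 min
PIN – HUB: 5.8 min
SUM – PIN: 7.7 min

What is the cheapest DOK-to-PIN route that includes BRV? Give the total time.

Shortest DOK→BRV: DOK → IVY → BRV = 6.3
Shortest BRV→PIN: BRV → SUM → PIN = 10.8
Total via BRV: 6.3 + 10.8 = 17.1 min.

17.1 min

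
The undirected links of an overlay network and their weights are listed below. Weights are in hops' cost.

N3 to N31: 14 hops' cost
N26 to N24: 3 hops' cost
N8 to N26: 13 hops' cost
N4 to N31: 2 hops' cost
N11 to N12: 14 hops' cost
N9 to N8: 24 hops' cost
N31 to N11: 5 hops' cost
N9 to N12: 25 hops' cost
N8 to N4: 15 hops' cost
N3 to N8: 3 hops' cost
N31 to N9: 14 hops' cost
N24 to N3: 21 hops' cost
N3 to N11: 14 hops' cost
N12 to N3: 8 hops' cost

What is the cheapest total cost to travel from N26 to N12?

Running Dijkstra from N26:
N26: 0
N24: 3  (via N26)
N8: 13  (via N26)
N3: 16  (via N8)
N12: 24  (via N3)
Shortest route: N26–N8–N3–N12 = 24 hops' cost.

24 hops' cost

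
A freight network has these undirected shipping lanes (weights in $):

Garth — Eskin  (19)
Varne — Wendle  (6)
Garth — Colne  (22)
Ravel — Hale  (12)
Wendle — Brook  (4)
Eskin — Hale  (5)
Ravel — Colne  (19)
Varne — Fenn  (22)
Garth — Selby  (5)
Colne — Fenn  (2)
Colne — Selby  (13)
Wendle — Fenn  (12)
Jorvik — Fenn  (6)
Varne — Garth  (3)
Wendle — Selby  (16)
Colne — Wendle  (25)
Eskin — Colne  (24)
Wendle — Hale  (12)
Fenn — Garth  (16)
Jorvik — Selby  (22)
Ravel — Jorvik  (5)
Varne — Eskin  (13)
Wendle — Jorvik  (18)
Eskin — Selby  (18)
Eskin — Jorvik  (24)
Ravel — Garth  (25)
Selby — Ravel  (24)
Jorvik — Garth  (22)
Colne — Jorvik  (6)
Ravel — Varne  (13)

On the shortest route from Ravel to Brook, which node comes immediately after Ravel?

Varne

Compare a few routes:
Ravel–Jorvik–Wendle–Brook: 5+18+4 = 27
Ravel–Jorvik–Fenn–Wendle–Brook: 5+6+12+4 = 27
Ravel–Varne–Wendle–Brook: 13+6+4 = 23
The minimum is $23 via Ravel–Varne–Wendle–Brook.
So from Ravel the first move is to Varne.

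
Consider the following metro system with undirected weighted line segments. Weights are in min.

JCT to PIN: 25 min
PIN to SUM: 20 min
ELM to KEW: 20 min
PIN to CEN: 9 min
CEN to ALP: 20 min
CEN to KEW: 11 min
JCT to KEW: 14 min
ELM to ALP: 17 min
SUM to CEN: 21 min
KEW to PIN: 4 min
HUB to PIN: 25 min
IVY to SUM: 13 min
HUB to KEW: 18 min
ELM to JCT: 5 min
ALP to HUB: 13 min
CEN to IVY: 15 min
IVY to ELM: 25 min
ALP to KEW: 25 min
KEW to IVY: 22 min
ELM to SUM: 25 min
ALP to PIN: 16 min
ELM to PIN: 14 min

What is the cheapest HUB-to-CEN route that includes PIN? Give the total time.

31 min

Shortest HUB→PIN: HUB → KEW → PIN = 22
Shortest PIN→CEN: PIN → CEN = 9
Total via PIN: 22 + 9 = 31 min.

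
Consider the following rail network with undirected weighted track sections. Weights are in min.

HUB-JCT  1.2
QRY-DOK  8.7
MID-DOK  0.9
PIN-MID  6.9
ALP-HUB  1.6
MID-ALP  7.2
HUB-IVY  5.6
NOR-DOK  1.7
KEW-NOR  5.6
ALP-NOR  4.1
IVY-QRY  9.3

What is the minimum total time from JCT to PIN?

16.4 min

Compare a few routes:
JCT → HUB → ALP → MID → PIN: 1.2+1.6+7.2+6.9 = 16.9
JCT → HUB → IVY → QRY → DOK → MID → PIN: 1.2+5.6+9.3+8.7+0.9+6.9 = 32.6
JCT → HUB → ALP → NOR → DOK → MID → PIN: 1.2+1.6+4.1+1.7+0.9+6.9 = 16.4
Cheapest is JCT → HUB → ALP → NOR → DOK → MID → PIN at 16.4 min.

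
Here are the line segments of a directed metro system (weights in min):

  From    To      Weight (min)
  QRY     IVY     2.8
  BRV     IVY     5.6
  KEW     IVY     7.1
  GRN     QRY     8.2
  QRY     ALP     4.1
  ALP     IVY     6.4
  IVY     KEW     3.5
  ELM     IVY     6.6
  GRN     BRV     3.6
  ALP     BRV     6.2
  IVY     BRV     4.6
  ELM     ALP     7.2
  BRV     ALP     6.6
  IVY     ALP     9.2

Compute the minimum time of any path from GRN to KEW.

Settle nodes by increasing distance from GRN:
GRN: 0
BRV: 3.6  (via GRN)
QRY: 8.2  (via GRN)
IVY: 9.2  (via BRV)
ALP: 10.2  (via BRV)
KEW: 12.7  (via IVY)
Shortest route: GRN → BRV → IVY → KEW = 12.7 min.

12.7 min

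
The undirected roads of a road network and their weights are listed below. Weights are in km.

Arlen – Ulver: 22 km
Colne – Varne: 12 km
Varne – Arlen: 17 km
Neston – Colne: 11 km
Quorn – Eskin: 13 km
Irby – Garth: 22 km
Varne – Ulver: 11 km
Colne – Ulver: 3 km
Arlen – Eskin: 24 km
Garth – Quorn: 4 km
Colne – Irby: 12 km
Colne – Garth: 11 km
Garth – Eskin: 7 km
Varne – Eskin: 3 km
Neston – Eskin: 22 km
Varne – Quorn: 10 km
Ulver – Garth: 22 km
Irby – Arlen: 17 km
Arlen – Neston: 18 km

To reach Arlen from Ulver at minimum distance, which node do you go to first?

Arlen

Candidate routes:
Ulver–Colne–Irby–Arlen: 3+12+17 = 32
Ulver–Arlen: 22 = 22
Ulver–Colne–Varne–Arlen: 3+12+17 = 32
Ulver–Varne–Arlen: 11+17 = 28
The minimum is 22 km via Ulver–Arlen.
So from Ulver the first move is to Arlen.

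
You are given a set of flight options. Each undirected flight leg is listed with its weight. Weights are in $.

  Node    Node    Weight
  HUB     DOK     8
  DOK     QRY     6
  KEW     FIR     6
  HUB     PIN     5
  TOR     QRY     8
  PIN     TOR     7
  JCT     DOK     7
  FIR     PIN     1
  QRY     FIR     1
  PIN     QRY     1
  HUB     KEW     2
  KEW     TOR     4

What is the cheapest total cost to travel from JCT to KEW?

Candidate routes:
JCT → DOK → QRY → PIN → HUB → KEW: 7+6+1+5+2 = 21
JCT → DOK → QRY → PIN → FIR → KEW: 7+6+1+1+6 = 21
JCT → DOK → QRY → FIR → KEW: 7+6+1+6 = 20
JCT → DOK → HUB → KEW: 7+8+2 = 17
Cheapest is JCT → DOK → HUB → KEW at $17.

$17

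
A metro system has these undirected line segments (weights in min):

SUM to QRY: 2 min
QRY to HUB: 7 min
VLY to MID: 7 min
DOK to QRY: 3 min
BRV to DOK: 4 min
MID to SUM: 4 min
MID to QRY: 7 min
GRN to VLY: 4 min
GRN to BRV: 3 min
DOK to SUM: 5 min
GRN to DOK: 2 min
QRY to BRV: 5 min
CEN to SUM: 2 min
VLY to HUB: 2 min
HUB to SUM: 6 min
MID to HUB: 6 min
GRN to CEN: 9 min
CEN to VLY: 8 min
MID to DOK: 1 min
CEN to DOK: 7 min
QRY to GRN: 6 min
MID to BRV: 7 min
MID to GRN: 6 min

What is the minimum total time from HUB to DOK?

Candidate routes:
HUB–VLY–MID–DOK: 2+7+1 = 10
HUB–MID–DOK: 6+1 = 7
HUB–VLY–GRN–DOK: 2+4+2 = 8
Cheapest is HUB–MID–DOK at 7 min.

7 min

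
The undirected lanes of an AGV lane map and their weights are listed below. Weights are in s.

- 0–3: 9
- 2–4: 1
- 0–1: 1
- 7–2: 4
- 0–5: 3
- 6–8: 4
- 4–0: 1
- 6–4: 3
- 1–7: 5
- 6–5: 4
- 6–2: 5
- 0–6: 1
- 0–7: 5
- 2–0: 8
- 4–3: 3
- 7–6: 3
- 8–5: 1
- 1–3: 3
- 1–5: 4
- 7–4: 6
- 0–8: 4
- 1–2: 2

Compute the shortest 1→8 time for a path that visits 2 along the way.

8 s

Best 1 to 2: 1–2 costing 2
Best 2 to 8: 2–4–0–8 costing 6
Total via 2: 2 + 6 = 8 s.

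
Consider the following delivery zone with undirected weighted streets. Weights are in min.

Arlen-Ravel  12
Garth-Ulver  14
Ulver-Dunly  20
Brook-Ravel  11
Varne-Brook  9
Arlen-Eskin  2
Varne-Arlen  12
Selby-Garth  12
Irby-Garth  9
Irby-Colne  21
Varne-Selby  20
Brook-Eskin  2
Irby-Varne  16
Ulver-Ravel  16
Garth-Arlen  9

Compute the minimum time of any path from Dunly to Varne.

Shortest distances from Dunly:
Dunly: 0
Ulver: 20  (via Dunly)
Garth: 34  (via Ulver)
Ravel: 36  (via Ulver)
Irby: 43  (via Garth)
Arlen: 43  (via Garth)
Eskin: 45  (via Arlen)
Selby: 46  (via Garth)
Brook: 47  (via Ravel)
Varne: 55  (via Arlen)
Shortest route: Dunly–Ulver–Garth–Arlen–Varne = 55 min.

55 min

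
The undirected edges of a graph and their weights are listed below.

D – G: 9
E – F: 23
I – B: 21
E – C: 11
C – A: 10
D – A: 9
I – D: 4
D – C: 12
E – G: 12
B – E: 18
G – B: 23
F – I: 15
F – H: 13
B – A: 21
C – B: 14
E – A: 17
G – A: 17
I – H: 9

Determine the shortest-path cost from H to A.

Enumerating some paths:
H–I–D–C–A: 9+4+12+10 = 35
H–I–D–A: 9+4+9 = 22
H–I–D–G–A: 9+4+9+17 = 39
Cheapest is H–I–D–A at 22.

22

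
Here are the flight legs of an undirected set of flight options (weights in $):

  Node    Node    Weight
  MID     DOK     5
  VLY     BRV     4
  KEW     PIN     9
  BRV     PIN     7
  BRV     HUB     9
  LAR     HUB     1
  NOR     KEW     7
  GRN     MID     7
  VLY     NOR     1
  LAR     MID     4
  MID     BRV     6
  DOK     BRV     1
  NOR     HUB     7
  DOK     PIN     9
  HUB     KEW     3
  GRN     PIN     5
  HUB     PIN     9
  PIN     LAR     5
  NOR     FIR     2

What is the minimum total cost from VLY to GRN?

Candidate routes:
VLY–BRV–MID–GRN: 4+6+7 = 17
VLY–BRV–PIN–GRN: 4+7+5 = 16
VLY–BRV–DOK–MID–GRN: 4+1+5+7 = 17
Cheapest is VLY–BRV–PIN–GRN at $16.

$16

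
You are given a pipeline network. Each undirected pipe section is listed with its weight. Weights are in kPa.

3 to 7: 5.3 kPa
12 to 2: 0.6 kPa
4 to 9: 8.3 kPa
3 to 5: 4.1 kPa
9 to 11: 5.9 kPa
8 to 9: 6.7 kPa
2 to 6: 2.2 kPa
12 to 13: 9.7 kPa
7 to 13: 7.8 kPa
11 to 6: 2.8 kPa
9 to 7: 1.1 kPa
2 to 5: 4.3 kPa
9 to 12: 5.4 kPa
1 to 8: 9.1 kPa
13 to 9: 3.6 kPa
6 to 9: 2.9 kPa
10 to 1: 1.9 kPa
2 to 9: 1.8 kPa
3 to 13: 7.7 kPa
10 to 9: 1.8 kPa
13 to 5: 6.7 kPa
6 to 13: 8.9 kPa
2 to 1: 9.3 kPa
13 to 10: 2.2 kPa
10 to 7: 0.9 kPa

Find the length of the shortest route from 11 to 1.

9.4 kPa

Running Dijkstra from 11:
11: 0
6: 2.8  (via 11)
2: 5  (via 6)
12: 5.6  (via 2)
9: 5.7  (via 6)
7: 6.8  (via 9)
10: 7.5  (via 9)
5: 9.3  (via 2)
13: 9.3  (via 9)
1: 9.4  (via 10)
Shortest route: 11–6–9–10–1 = 9.4 kPa.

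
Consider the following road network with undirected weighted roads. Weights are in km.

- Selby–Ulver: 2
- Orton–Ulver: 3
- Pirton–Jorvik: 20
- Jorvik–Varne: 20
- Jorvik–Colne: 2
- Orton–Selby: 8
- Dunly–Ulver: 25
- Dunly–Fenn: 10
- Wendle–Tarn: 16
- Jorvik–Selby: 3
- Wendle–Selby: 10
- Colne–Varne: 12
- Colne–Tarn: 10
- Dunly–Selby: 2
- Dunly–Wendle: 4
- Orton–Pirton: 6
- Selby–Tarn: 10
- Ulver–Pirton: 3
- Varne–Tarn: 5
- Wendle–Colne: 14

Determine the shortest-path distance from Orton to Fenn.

Settle nodes by increasing distance from Orton:
Orton: 0
Ulver: 3  (via Orton)
Selby: 5  (via Ulver)
Pirton: 6  (via Orton)
Dunly: 7  (via Selby)
Jorvik: 8  (via Selby)
Colne: 10  (via Jorvik)
Wendle: 11  (via Dunly)
Tarn: 15  (via Selby)
Fenn: 17  (via Dunly)
Shortest route: Orton → Ulver → Selby → Dunly → Fenn = 17 km.

17 km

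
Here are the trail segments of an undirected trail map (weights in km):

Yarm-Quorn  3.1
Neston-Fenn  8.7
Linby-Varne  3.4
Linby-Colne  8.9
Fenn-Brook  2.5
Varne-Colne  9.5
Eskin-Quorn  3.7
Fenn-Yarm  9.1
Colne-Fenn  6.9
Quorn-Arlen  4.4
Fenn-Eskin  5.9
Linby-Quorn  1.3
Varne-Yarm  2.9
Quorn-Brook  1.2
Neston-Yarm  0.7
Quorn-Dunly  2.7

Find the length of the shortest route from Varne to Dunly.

7.4 km

Settle nodes by increasing distance from Varne:
Varne: 0
Yarm: 2.9  (via Varne)
Linby: 3.4  (via Varne)
Neston: 3.6  (via Yarm)
Quorn: 4.7  (via Linby)
Brook: 5.9  (via Quorn)
Dunly: 7.4  (via Quorn)
Shortest route: Varne → Linby → Quorn → Dunly = 7.4 km.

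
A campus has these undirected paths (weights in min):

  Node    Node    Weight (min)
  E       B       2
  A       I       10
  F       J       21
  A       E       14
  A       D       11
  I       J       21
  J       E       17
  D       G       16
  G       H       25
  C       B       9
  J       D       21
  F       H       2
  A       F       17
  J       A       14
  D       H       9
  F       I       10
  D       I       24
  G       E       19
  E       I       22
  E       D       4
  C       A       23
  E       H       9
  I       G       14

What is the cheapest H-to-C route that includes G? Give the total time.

55 min

Shortest H→G: H–G = 25
Best G to C: G–E–B–C costing 30
Total via G: 25 + 30 = 55 min.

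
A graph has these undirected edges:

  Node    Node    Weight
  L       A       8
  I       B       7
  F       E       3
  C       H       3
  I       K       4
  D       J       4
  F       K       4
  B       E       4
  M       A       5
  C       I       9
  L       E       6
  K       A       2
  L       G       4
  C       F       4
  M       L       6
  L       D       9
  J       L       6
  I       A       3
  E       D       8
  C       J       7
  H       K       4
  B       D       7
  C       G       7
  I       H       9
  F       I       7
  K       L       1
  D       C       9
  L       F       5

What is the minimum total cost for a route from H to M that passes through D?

Best H to D: H–C–D costing 12
Best D to M: D–L–M costing 15
Total via D: 12 + 15 = 27.

27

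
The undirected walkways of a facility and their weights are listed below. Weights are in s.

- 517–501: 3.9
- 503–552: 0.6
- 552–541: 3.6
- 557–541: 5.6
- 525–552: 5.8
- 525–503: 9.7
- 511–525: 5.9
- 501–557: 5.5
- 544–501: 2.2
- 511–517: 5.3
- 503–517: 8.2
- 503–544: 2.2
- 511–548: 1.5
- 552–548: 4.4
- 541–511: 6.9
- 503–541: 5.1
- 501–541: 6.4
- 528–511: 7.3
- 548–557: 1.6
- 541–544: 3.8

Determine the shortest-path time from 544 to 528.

16 s

Running Dijkstra from 544:
544: 0
501: 2.2  (via 544)
503: 2.2  (via 544)
552: 2.8  (via 503)
541: 3.8  (via 544)
517: 6.1  (via 501)
548: 7.2  (via 552)
557: 7.7  (via 501)
525: 8.6  (via 552)
511: 8.7  (via 548)
528: 16  (via 511)
Shortest route: 544 → 503 → 552 → 548 → 511 → 528 = 16 s.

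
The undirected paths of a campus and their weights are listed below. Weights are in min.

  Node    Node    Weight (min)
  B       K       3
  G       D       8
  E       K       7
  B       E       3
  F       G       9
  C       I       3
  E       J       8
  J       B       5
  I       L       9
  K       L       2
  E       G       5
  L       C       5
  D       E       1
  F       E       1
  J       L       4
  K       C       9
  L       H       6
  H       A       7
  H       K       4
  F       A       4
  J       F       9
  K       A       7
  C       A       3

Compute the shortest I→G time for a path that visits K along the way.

Shortest I→K: I–C–L–K = 10
Best K to G: K–B–E–G costing 11
Total via K: 10 + 11 = 21 min.

21 min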